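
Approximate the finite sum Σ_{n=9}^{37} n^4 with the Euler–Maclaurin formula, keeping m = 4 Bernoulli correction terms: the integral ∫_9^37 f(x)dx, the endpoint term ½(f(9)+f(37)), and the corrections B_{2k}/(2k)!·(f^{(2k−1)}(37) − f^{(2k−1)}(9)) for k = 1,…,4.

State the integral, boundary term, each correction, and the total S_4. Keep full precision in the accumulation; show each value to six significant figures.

S_4 ≈ 1.48140e+07

Integral: ∫_9^37 x^4 dx = 1.38570e+07.
½[f(9) + f(37)] = ½[6561.00 + 1.87416e+06] = 940361.
So far: 1.47973e+07.
k=1: B_{2}/(2)! × [f^{(1)}(37) − f^{(1)}(9)] = 1/12 × (202612 − 2916.00) = 16641.3.
Running total after k=1: 1.48140e+07.
k=2: B_{4}/(4)! × [f^{(3)}(37) − f^{(3)}(9)] = −1/720 × (888.000 − 216.000) = -0.933333.
Running total after k=2: 1.48140e+07.
k=3: B_{6}/(6)! × [f^{(5)}(37) − f^{(5)}(9)] = 1/30240 × (0.00000 − 0.00000) = 0.00000.
Running total after k=3: 1.48140e+07.
k=4: B_{8}/(8)! × [f^{(7)}(37) − f^{(7)}(9)] = −1/1209600 × (0.00000 − 0.00000) = 0.00000.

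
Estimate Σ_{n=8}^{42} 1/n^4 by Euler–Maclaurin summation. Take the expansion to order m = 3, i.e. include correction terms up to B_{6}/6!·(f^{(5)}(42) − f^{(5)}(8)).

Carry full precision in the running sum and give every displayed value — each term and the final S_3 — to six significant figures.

∫_8^42 1/x^4 dx evaluates to 0.000646543.
Boundary: ½(f(8) + f(42)) = ½(0.000244141 + 3.21368e-07) = 0.000122231.
Integral + boundary = 0.000768774.
k=1: B_{2}/(2)! × [f^{(1)}(42) − f^{(1)}(8)] = 1/12 × (-3.06065e-08 − (-0.000122070)) = 1.01700e-05.
Running total after k=1: 0.000778943.
k=2: B_{4}/(4)! × [f^{(3)}(42) − f^{(3)}(8)] = −1/720 × (-5.20519e-10 − (-5.72205e-05)) = -7.94721e-08.
Running total after k=2: 0.000778864.
k=3: B_{6}/(6)! × [f^{(5)}(42) − f^{(5)}(8)] = 1/30240 × (-1.65244e-11 − (-5.00679e-05)) = 1.65568e-09.

S_3 ≈ 0.000778866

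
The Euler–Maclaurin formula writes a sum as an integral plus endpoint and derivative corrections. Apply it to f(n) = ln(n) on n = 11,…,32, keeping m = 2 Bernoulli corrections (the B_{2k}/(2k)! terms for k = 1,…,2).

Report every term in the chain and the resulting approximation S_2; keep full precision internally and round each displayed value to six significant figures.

Integral: ∫_11^32 ln(x) dx = 63.5267.
½[f(11) + f(32)] = ½[2.39790 + 3.46574] = 2.93182.
Integral + boundary = 66.4585.
Correction k=1: B_{2}/2! · (f^{(1)}(32) − f^{(1)}(11)) = 1/12 · (0.0312500 − 0.0909091) = -0.00497159.
Partial sum through k=1: 66.4535.
Correction k=2: B_{4}/4! · (f^{(3)}(32) − f^{(3)}(11)) = −1/720 · (6.10352e-05 − 0.00150263) = 2.00221e-06.

S_2 ≈ 66.4535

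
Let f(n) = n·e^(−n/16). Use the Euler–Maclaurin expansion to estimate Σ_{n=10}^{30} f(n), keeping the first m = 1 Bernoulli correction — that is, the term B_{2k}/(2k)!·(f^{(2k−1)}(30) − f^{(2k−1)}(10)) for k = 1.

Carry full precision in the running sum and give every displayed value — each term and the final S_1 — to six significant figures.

S_1 ≈ 114.748

∫_10^30 x·e^(−x/16) dx evaluates to 109.799.
Endpoint term: (f(10) + f(30))/2 = (5.35261 + 4.60065)/2 = 4.97663.
Integral + boundary = 114.776.
Order-1 term: 1/12 · (-0.134186 − 0.200723) = -0.0279091.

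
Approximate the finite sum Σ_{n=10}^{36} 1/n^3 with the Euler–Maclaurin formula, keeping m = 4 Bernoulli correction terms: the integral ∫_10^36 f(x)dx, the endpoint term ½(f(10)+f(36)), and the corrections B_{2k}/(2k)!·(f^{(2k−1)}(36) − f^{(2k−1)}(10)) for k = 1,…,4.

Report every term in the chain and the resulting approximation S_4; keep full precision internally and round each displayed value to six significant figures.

∫_10^36 1/x^3 dx evaluates to 0.00461420.
½[f(10) + f(36)] = ½[0.00100000 + 2.14335e-05] = 0.000510717.
Integral + boundary = 0.00512491.
Correction k=1: B_{2}/2! · (f^{(1)}(36) − f^{(1)}(10)) = 1/12 · (-1.78612e-06 − (-0.000300000)) = 2.48512e-05.
Running total after k=1: 0.00514977.
Correction k=2: B_{4}/4! · (f^{(3)}(36) − f^{(3)}(10)) = −1/720 · (-2.75636e-08 − (-6.00000e-05)) = -8.32951e-08.
Running total after k=2: 0.00514968.
Correction k=3: B_{6}/6! · (f^{(5)}(36) − f^{(5)}(10)) = 1/30240 · (-8.93265e-10 − (-2.52000e-05)) = 8.33304e-10.
Running total after k=3: 0.00514968.
Correction k=4: B_{8}/8! · (f^{(7)}(36) − f^{(7)}(10)) = −1/1209600 · (-4.96259e-11 − (-1.81440e-05)) = -1.50000e-11.

S_4 ≈ 0.00514968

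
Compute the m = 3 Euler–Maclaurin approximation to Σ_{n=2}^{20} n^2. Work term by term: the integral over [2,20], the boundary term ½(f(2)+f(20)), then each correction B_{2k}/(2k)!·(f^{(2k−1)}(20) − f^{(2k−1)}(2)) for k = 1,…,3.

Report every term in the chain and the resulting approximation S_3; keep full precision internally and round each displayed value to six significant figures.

∫_2^20 x^2 dx evaluates to 2664.00.
½[f(2) + f(20)] = ½[4.00000 + 400.000] = 202.000.
Running total after boundary: 2866.00.
k=1: B_{2}/(2)! × [f^{(1)}(20) − f^{(1)}(2)] = 1/12 × (40.0000 − 4.00000) = 3.00000.
After k=1: 2869.00.
k=2: B_{4}/(4)! × [f^{(3)}(20) − f^{(3)}(2)] = −1/720 × (0.00000 − 0.00000) = 0.00000.
After k=2: 2869.00.
k=3: B_{6}/(6)! × [f^{(5)}(20) − f^{(5)}(2)] = 1/30240 × (0.00000 − 0.00000) = 0.00000.

S_3 ≈ 2869.00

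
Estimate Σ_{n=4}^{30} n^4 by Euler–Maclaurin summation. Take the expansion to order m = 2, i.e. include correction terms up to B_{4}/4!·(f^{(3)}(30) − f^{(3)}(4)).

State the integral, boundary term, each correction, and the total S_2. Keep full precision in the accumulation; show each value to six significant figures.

∫_4^30 x^4 dx evaluates to 4.85980e+06.
½[f(4) + f(30)] = ½[256.000 + 810000] = 405128.
Running total after boundary: 5.26492e+06.
Correction k=1: B_{2}/2! · (f^{(1)}(30) − f^{(1)}(4)) = 1/12 · (108000 − 256.000) = 8978.67.
Running total after k=1: 5.27390e+06.
Correction k=2: B_{4}/4! · (f^{(3)}(30) − f^{(3)}(4)) = −1/720 · (720.000 − 96.0000) = -0.866667.

S_2 ≈ 5.27390e+06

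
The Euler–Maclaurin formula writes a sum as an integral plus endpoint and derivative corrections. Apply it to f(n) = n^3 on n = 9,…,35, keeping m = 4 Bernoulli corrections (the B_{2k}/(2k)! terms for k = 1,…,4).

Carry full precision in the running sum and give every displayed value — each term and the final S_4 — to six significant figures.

S_4 ≈ 395604

The integral term ∫_9^35 x^3 dx = 373516.
Boundary: ½(f(9) + f(35)) = ½(729.000 + 42875.0) = 21802.0.
Integral + boundary = 395318.
k=1: B_{2}/(2)! × [f^{(1)}(35) − f^{(1)}(9)] = 1/12 × (3675.00 − 243.000) = 286.000.
Running total after k=1: 395604.
k=2: B_{4}/(4)! × [f^{(3)}(35) − f^{(3)}(9)] = −1/720 × (6.00000 − 6.00000) = 0.00000.
Running total after k=2: 395604.
k=3: B_{6}/(6)! × [f^{(5)}(35) − f^{(5)}(9)] = 1/30240 × (0.00000 − 0.00000) = 0.00000.
Running total after k=3: 395604.
k=4: B_{8}/(8)! × [f^{(7)}(35) − f^{(7)}(9)] = −1/1209600 × (0.00000 − 0.00000) = 0.00000.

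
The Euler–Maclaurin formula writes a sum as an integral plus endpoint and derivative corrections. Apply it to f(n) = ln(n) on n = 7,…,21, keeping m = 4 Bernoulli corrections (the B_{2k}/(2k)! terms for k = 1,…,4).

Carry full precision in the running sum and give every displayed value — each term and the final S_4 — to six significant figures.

∫_7^21 ln(x) dx evaluates to 36.3136.
Boundary: ½(f(7) + f(21)) = ½(1.94591 + 3.04452) = 2.49522.
So far: 38.8088.
Correction k=1: B_{2}/2! · (f^{(1)}(21) − f^{(1)}(7)) = 1/12 · (0.0476190 − 0.142857) = -0.00793651.
Partial sum through k=1: 38.8009.
Correction k=2: B_{4}/4! · (f^{(3)}(21) − f^{(3)}(7)) = −1/720 · (0.000215959 − 0.00583090) = 7.79853e-06.
Partial sum through k=2: 38.8009.
Correction k=3: B_{6}/6! · (f^{(5)}(21) − f^{(5)}(7)) = 1/30240 · (5.87645e-06 − 0.00142798) = -4.70271e-08.
Partial sum through k=3: 38.8009.
Correction k=4: B_{8}/8! · (f^{(7)}(21) − f^{(7)}(7)) = −1/1209600 · (3.99758e-07 − 0.000874271) = 7.22447e-10.

S_4 ≈ 38.8009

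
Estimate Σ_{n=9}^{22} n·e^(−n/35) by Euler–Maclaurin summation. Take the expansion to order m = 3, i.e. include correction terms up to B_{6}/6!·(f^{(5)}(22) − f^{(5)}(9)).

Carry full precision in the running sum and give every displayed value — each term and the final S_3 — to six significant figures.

S_3 ≈ 136.092

Integral: ∫_9^22 x·e^(−x/35) dx = 126.777.
Boundary: ½(f(9) + f(22)) = ½(6.95932 + 11.7338) = 9.34654.
So far: 136.124.
Order-1 term: 1/12 · (0.198103 − 0.574420) = -0.0313598.
Running total after k=1: 136.092.
Order-2 term: −1/720 · (0.00103250 − 0.00173138) = 9.70665e-07.
Running total after k=2: 136.092.
Order-3 term: 1/30240 · (1.55370e-06 − 2.44395e-06) = -2.94396e-11.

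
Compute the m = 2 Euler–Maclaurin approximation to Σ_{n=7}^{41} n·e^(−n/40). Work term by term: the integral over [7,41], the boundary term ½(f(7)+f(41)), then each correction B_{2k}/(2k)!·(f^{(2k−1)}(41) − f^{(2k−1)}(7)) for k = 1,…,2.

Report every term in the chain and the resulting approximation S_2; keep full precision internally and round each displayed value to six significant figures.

S_2 ≈ 425.914

The integral term ∫_7^41 x·e^(−x/40) dx = 415.679.
Endpoint term: (f(7) + f(41))/2 = (5.87620 + 14.7107)/2 = 10.2934.
Integral + boundary = 425.972.
Correction k=1: B_{2}/2! · (f^{(1)}(41) − f^{(1)}(7)) = 1/12 · (-0.00896991 − 0.692552) = -0.0584602.
Running total after k=1: 425.914.
Correction k=2: B_{4}/4! · (f^{(3)}(41) − f^{(3)}(7)) = −1/720 · (0.000442889 − 0.00148217) = 1.44344e-06.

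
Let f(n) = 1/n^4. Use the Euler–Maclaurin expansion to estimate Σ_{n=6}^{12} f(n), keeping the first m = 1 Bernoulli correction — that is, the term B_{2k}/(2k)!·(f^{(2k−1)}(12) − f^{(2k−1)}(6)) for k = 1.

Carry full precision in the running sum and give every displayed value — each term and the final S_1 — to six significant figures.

S_1 ≈ 0.00180175

The integral term ∫_6^12 1/x^4 dx = 0.00135031.
Endpoint term: (f(6) + f(12))/2 = (0.000771605 + 4.82253e-05)/2 = 0.000409915.
Integral + boundary = 0.00176022.
k=1: B_{2}/(2)! × [f^{(1)}(12) − f^{(1)}(6)] = 1/12 × (-1.60751e-05 − (-0.000514403)) = 4.15273e-05.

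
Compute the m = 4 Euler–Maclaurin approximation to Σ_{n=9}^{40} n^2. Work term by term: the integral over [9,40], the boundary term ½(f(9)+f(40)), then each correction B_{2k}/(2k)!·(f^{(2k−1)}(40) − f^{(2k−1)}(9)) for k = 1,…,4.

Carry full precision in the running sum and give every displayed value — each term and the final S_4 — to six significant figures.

Integral: ∫_9^40 x^2 dx = 21090.3.
Endpoint term: (f(9) + f(40))/2 = (81.0000 + 1600.00)/2 = 840.500.
Running total after boundary: 21930.8.
Correction k=1: B_{2}/2! · (f^{(1)}(40) − f^{(1)}(9)) = 1/12 · (80.0000 − 18.0000) = 5.16667.
After k=1: 21936.0.
Correction k=2: B_{4}/4! · (f^{(3)}(40) − f^{(3)}(9)) = −1/720 · (0.00000 − 0.00000) = 0.00000.
After k=2: 21936.0.
Correction k=3: B_{6}/6! · (f^{(5)}(40) − f^{(5)}(9)) = 1/30240 · (0.00000 − 0.00000) = 0.00000.
After k=3: 21936.0.
Correction k=4: B_{8}/8! · (f^{(7)}(40) − f^{(7)}(9)) = −1/1209600 · (0.00000 − 0.00000) = 0.00000.

S_4 ≈ 21936.0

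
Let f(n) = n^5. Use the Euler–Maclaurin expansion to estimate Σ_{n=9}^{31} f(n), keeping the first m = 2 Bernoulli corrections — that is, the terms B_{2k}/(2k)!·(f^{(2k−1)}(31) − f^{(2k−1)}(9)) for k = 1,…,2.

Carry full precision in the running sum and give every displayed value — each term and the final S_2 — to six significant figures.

The integral term ∫_9^31 x^5 dx = 1.47829e+08.
Endpoint term: (f(9) + f(31))/2 = (59049.0 + 2.86292e+07)/2 = 1.43441e+07.
So far: 1.62173e+08.
Order-1 term: 1/12 · (4.61760e+06 − 32805.0) = 382067.
Partial sum through k=1: 1.62555e+08.
Order-2 term: −1/720 · (57660.0 − 4860.00) = -73.3333.

S_2 ≈ 1.62555e+08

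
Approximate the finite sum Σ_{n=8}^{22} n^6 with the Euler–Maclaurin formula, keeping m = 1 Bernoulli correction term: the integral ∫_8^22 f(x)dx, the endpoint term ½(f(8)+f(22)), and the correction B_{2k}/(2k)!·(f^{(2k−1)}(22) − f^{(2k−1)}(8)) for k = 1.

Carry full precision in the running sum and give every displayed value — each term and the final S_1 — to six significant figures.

The integral term ∫_8^22 x^6 dx = 3.56037e+08.
½[f(8) + f(22)] = ½[262144 + 1.13380e+08] = 5.68210e+07.
Running total after boundary: 4.12858e+08.
k=1: B_{2}/(2)! × [f^{(1)}(22) − f^{(1)}(8)] = 1/12 × (3.09218e+07 − 196608) = 2.56043e+06.

S_1 ≈ 4.15419e+08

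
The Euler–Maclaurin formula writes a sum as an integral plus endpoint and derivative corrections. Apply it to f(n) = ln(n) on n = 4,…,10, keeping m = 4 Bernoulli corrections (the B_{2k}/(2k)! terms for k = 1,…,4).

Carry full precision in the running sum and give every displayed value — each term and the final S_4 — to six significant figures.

The integral term ∫_4^10 ln(x) dx = 11.4807.
Boundary: ½(f(4) + f(10)) = ½(1.38629 + 2.30259) = 1.84444.
Integral + boundary = 13.3251.
Correction k=1: B_{2}/2! · (f^{(1)}(10) − f^{(1)}(4)) = 1/12 · (0.100000 − 0.250000) = -0.0125000.
After k=1: 13.3126.
Correction k=2: B_{4}/4! · (f^{(3)}(10) − f^{(3)}(4)) = −1/720 · (0.00200000 − 0.0312500) = 4.06250e-05.
After k=2: 13.3127.
Correction k=3: B_{6}/6! · (f^{(5)}(10) − f^{(5)}(4)) = 1/30240 · (0.000240000 − 0.0234375) = -7.67113e-07.
After k=3: 13.3127.
Correction k=4: B_{8}/8! · (f^{(7)}(10) − f^{(7)}(4)) = −1/1209600 · (7.20000e-05 − 0.0439453) = 3.62709e-08.

S_4 ≈ 13.3127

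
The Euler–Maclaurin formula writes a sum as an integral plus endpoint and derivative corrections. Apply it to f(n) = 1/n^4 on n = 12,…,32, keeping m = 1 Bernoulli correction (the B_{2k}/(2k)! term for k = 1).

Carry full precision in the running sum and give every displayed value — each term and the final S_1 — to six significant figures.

S_1 ≈ 0.000208648

∫_12^32 1/x^4 dx evaluates to 0.000182729.
Endpoint term: (f(12) + f(32))/2 = (4.82253e-05 + 9.53674e-07)/2 = 2.45895e-05.
So far: 0.000207318.
Correction k=1: B_{2}/2! · (f^{(1)}(32) − f^{(1)}(12)) = 1/12 · (-1.19209e-07 − (-1.60751e-05)) = 1.32966e-06.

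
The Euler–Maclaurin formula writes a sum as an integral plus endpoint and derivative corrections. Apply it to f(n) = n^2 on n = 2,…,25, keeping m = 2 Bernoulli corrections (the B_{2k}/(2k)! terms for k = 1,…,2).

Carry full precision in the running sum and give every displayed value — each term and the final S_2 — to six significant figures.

Integral: ∫_2^25 x^2 dx = 5205.67.
Endpoint term: (f(2) + f(25))/2 = (4.00000 + 625.000)/2 = 314.500.
Running total after boundary: 5520.17.
k=1: B_{2}/(2)! × [f^{(1)}(25) − f^{(1)}(2)] = 1/12 × (50.0000 − 4.00000) = 3.83333.
Running total after k=1: 5524.00.
k=2: B_{4}/(4)! × [f^{(3)}(25) − f^{(3)}(2)] = −1/720 × (0.00000 − 0.00000) = 0.00000.

S_2 ≈ 5524.00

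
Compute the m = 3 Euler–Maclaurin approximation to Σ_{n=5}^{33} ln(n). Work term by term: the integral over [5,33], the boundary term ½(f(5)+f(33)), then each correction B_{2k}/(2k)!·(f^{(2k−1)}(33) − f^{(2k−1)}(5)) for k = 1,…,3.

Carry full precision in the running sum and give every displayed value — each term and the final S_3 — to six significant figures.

The integral term ∫_5^33 ln(x) dx = 79.3376.
½[f(5) + f(33)] = ½[1.60944 + 3.49651] = 2.55297.
So far: 81.8905.
Order-1 term: 1/12 · (0.0303030 − 0.200000) = -0.0141414.
Partial sum through k=1: 81.8764.
Order-2 term: −1/720 · (5.56529e-05 − 0.0160000) = 2.21449e-05.
Partial sum through k=2: 81.8764.
Order-3 term: 1/30240 · (6.13256e-07 − 0.00768000) = -2.53948e-07.

S_3 ≈ 81.8764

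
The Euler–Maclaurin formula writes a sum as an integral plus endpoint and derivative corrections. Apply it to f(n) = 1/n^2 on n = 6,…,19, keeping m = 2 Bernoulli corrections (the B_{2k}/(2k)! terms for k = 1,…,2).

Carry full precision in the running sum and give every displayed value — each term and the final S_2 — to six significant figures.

∫_6^19 1/x^2 dx evaluates to 0.114035.
Boundary: ½(f(6) + f(19)) = ½(0.0277778 + 0.00277008) = 0.0152739.
So far: 0.129309.
Correction k=1: B_{2}/2! · (f^{(1)}(19) − f^{(1)}(6)) = 1/12 · (-0.000291588 − (-0.00925926)) = 0.000747306.
Running total after k=1: 0.130056.
Correction k=2: B_{4}/4! · (f^{(3)}(19) − f^{(3)}(6)) = −1/720 · (-9.69267e-06 − (-0.00308642)) = -4.27323e-06.

S_2 ≈ 0.130052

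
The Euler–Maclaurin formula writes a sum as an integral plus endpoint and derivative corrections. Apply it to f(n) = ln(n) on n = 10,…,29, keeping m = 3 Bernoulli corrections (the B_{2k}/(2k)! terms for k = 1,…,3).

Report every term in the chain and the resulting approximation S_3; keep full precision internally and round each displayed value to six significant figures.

S_3 ≈ 58.4552

Integral: ∫_10^29 ln(x) dx = 55.6257.
Endpoint term: (f(10) + f(29))/2 = (2.30259 + 3.36730)/2 = 2.83494.
Integral + boundary = 58.4607.
Order-1 term: 1/12 · (0.0344828 − 0.100000) = -0.00545977.
Running total after k=1: 58.4552.
Order-2 term: −1/720 · (8.20042e-05 − 0.00200000) = 2.66388e-06.
Running total after k=2: 58.4552.
Order-3 term: 1/30240 · (1.17010e-06 − 0.000240000) = -7.89781e-09.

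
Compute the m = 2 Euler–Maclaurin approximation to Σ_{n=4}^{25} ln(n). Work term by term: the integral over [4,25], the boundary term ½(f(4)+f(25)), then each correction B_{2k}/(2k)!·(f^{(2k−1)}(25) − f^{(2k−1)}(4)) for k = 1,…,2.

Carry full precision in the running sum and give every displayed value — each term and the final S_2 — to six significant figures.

S_2 ≈ 56.2118

Integral: ∫_4^25 ln(x) dx = 53.9267.
Endpoint term: (f(4) + f(25))/2 = (1.38629 + 3.21888)/2 = 2.30259.
Integral + boundary = 56.2293.
Correction k=1: B_{2}/2! · (f^{(1)}(25) − f^{(1)}(4)) = 1/12 · (0.0400000 − 0.250000) = -0.0175000.
Running total after k=1: 56.2118.
Correction k=2: B_{4}/4! · (f^{(3)}(25) − f^{(3)}(4)) = −1/720 · (0.000128000 − 0.0312500) = 4.32250e-05.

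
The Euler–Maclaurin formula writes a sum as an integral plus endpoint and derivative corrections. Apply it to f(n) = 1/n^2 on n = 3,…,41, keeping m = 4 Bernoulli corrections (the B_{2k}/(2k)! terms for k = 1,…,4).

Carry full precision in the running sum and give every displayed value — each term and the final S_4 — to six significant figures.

S_4 ≈ 0.370839

The integral term ∫_3^41 1/x^2 dx = 0.308943.
½[f(3) + f(41)] = ½[0.111111 + 0.000594884] = 0.0558530.
Integral + boundary = 0.364796.
k=1: B_{2}/(2)! × [f^{(1)}(41) − f^{(1)}(3)] = 1/12 × (-2.90187e-05 − (-0.0740741)) = 0.00617042.
Partial sum through k=1: 0.370967.
k=2: B_{4}/(4)! × [f^{(3)}(41) − f^{(3)}(3)] = −1/720 × (-2.07153e-07 − (-0.0987654)) = -0.000137174.
Partial sum through k=2: 0.370829.
k=3: B_{6}/(6)! × [f^{(5)}(41) − f^{(5)}(3)] = 1/30240 × (-3.69697e-09 − (-0.329218)) = 1.08868e-05.
Partial sum through k=3: 0.370840.
k=4: B_{8}/(8)! × [f^{(7)}(41) − f^{(7)}(3)] = −1/1209600 × (-1.23159e-10 − (-2.04847)) = -1.69351e-06.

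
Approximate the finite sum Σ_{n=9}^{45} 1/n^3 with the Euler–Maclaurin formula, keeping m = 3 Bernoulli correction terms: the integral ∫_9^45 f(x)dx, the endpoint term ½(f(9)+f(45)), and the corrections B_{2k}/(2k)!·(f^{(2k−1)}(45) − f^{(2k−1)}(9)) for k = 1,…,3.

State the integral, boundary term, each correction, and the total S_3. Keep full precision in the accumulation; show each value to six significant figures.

S_3 ≈ 0.00665517

Integral: ∫_9^45 1/x^3 dx = 0.00592593.
Endpoint term: (f(9) + f(45))/2 = (0.00137174 + 1.09739e-05)/2 = 0.000691358.
So far: 0.00661728.
k=1: B_{2}/(2)! × [f^{(1)}(45) − f^{(1)}(9)] = 1/12 × (-7.31596e-07 − (-0.000457247)) = 3.80430e-05.
Partial sum through k=1: 0.00665533.
k=2: B_{4}/(4)! × [f^{(3)}(45) − f^{(3)}(9)] = −1/720 × (-7.22564e-09 − (-0.000112901)) = -1.56796e-07.
Partial sum through k=2: 0.00665517.
k=3: B_{6}/(6)! × [f^{(5)}(45) − f^{(5)}(9)] = 1/30240 × (-1.49865e-10 − (-5.85410e-05)) = 1.93588e-09.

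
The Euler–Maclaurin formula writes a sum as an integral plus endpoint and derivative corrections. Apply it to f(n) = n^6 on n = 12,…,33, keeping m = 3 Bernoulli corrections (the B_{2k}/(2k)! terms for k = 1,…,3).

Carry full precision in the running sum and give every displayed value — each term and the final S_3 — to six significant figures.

S_3 ≈ 6.74989e+09

Integral: ∫_12^33 x^6 dx = 6.08323e+09.
Boundary: ½(f(12) + f(33)) = ½(2.98598e+06 + 1.29147e+09) = 6.47227e+08.
So far: 6.73046e+09.
Correction k=1: B_{2}/2! · (f^{(1)}(33) − f^{(1)}(12)) = 1/12 · (2.34812e+08 − 1.49299e+06) = 1.94433e+07.
Partial sum through k=1: 6.74990e+09.
Correction k=2: B_{4}/4! · (f^{(3)}(33) − f^{(3)}(12)) = −1/720 · (4.31244e+06 − 207360) = -5701.50.
Partial sum through k=2: 6.74989e+09.
Correction k=3: B_{6}/6! · (f^{(5)}(33) − f^{(5)}(12)) = 1/30240 · (23760.0 − 8640.00) = 0.500000.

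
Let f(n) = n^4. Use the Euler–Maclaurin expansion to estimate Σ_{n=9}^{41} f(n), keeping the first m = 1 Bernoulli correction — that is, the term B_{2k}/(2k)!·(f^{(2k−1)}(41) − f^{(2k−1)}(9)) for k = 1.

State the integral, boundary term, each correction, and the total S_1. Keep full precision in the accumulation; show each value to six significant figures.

S_1 ≈ 2.45983e+07

The integral term ∫_9^41 x^4 dx = 2.31594e+07.
Endpoint term: (f(9) + f(41))/2 = (6561.00 + 2.82576e+06)/2 = 1.41616e+06.
Running total after boundary: 2.45756e+07.
k=1: B_{2}/(2)! × [f^{(1)}(41) − f^{(1)}(9)] = 1/12 × (275684 − 2916.00) = 22730.7.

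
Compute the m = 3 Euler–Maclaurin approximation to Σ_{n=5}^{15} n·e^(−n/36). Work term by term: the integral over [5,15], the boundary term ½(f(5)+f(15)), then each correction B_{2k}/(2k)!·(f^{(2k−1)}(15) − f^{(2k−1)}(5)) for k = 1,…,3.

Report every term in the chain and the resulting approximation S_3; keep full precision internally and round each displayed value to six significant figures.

The integral term ∫_5^15 x·e^(−x/36) dx = 74.2335.
Endpoint term: (f(5) + f(15))/2 = (4.35162 + 9.88861)/2 = 7.12012.
So far: 81.3536.
Order-1 term: 1/12 · (0.384557 − 0.749446) = -0.0304074.
Partial sum through k=1: 81.3232.
Order-2 term: −1/720 · (0.00131407 − 0.00192137) = 8.43469e-07.
Partial sum through k=2: 81.3232.
Order-3 term: 1/30240 · (1.79893e-06 − 2.51888e-06) = -2.38076e-11.

S_3 ≈ 81.3232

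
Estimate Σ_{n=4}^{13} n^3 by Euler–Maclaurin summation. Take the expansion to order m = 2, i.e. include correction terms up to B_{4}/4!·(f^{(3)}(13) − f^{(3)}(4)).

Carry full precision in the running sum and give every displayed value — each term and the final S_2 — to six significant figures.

S_2 ≈ 8245.00

The integral term ∫_4^13 x^3 dx = 7076.25.
Endpoint term: (f(4) + f(13))/2 = (64.0000 + 2197.00)/2 = 1130.50.
Integral + boundary = 8206.75.
Order-1 term: 1/12 · (507.000 − 48.0000) = 38.2500.
Partial sum through k=1: 8245.00.
Order-2 term: −1/720 · (6.00000 − 6.00000) = 0.00000.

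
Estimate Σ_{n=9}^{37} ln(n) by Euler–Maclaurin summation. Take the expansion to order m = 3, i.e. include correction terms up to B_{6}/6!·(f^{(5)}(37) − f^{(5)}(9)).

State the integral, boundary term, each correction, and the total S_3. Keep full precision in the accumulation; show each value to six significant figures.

∫_9^37 ln(x) dx evaluates to 85.8289.
Endpoint term: (f(9) + f(37))/2 = (2.19722 + 3.61092)/2 = 2.90407.
Running total after boundary: 88.7330.
k=1: B_{2}/(2)! × [f^{(1)}(37) − f^{(1)}(9)] = 1/12 × (0.0270270 − 0.111111) = -0.00700701.
After k=1: 88.7260.
k=2: B_{4}/(4)! × [f^{(3)}(37) − f^{(3)}(9)] = −1/720 × (3.94843e-05 − 0.00274348) = 3.75556e-06.
After k=2: 88.7260.
k=3: B_{6}/(6)! × [f^{(5)}(37) − f^{(5)}(9)] = 1/30240 × (3.46101e-07 − 0.000406442) = -1.34291e-08.

S_3 ≈ 88.7260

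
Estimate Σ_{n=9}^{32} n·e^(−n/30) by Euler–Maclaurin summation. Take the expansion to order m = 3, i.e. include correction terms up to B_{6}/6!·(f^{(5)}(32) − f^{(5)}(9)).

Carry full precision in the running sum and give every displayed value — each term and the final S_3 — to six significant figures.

The integral term ∫_9^32 x·e^(−x/30) dx = 226.631.
½[f(9) + f(32)] = ½[6.66736 + 11.0129] = 8.84014.
Running total after boundary: 235.471.
Correction k=1: B_{2}/2! · (f^{(1)}(32) − f^{(1)}(9)) = 1/12 · (-0.0229436 − 0.518573) = -0.0451264.
After k=1: 235.426.
Correction k=2: B_{4}/4! · (f^{(3)}(32) − f^{(3)}(9)) = −1/720 · (0.000739293 − 0.00222245) = 2.05995e-06.
After k=2: 235.426.
Correction k=3: B_{6}/6! · (f^{(5)}(32) − f^{(5)}(9)) = 1/30240 · (1.67120e-06 − 4.29857e-06) = -8.68841e-11.

S_3 ≈ 235.426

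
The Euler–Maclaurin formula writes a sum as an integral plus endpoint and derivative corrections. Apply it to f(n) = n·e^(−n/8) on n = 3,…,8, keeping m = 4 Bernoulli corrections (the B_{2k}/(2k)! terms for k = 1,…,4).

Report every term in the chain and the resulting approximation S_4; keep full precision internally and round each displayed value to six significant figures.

S_4 ≈ 15.8596

Integral: ∫_3^8 x·e^(−x/8) dx = 13.3929.
Boundary: ½(f(3) + f(8)) = ½(2.06187 + 2.94304) = 2.50245.
Running total after boundary: 15.8953.
Correction k=1: B_{2}/2! · (f^{(1)}(8) − f^{(1)}(3)) = 1/12 · (0.00000 − 0.429556) = -0.0357963.
After k=1: 15.8595.
Correction k=2: B_{4}/4! · (f^{(3)}(8) − f^{(3)}(3)) = −1/720 · (0.0114962 − 0.0281896) = 2.31852e-05.
After k=2: 15.8596.
Correction k=3: B_{6}/6! · (f^{(5)}(8) − f^{(5)}(3)) = 1/30240 · (0.000359257 − 0.000776053) = -1.37829e-08.
After k=3: 15.8596.
Correction k=4: B_{8}/8! · (f^{(7)}(8) − f^{(7)}(3)) = −1/1209600 · (8.42009e-06 − 1.73694e-05) = 7.39859e-12.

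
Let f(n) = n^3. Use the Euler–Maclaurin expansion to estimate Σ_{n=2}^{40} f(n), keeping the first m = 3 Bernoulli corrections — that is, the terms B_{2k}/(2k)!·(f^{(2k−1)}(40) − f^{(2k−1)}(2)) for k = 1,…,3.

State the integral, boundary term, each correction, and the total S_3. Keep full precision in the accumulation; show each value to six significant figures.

The integral term ∫_2^40 x^3 dx = 639996.
½[f(2) + f(40)] = ½[8.00000 + 64000.0] = 32004.0.
Integral + boundary = 672000.
k=1: B_{2}/(2)! × [f^{(1)}(40) − f^{(1)}(2)] = 1/12 × (4800.00 − 12.0000) = 399.000.
Partial sum through k=1: 672399.
k=2: B_{4}/(4)! × [f^{(3)}(40) − f^{(3)}(2)] = −1/720 × (6.00000 − 6.00000) = 0.00000.
Partial sum through k=2: 672399.
k=3: B_{6}/(6)! × [f^{(5)}(40) − f^{(5)}(2)] = 1/30240 × (0.00000 − 0.00000) = 0.00000.

S_3 ≈ 672399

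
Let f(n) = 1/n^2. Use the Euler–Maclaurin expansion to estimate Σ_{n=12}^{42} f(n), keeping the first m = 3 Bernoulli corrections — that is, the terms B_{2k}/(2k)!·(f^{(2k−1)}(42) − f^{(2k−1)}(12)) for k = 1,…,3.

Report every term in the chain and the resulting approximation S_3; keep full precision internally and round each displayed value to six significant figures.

S_3 ≈ 0.0633735

Integral: ∫_12^42 1/x^2 dx = 0.0595238.
Endpoint term: (f(12) + f(42))/2 = (0.00694444 + 0.000566893)/2 = 0.00375567.
So far: 0.0632795.
Correction k=1: B_{2}/2! · (f^{(1)}(42) − f^{(1)}(12)) = 1/12 · (-2.69949e-05 − (-0.00115741)) = 9.42010e-05.
After k=1: 0.0633737.
Correction k=2: B_{4}/4! · (f^{(3)}(42) − f^{(3)}(12)) = −1/720 · (-1.83639e-07 − (-9.64506e-05)) = -1.33704e-07.
After k=2: 0.0633735.
Correction k=3: B_{6}/6! · (f^{(5)}(42) − f^{(5)}(12)) = 1/30240 · (-3.12311e-09 − (-2.00939e-05)) = 6.64377e-10.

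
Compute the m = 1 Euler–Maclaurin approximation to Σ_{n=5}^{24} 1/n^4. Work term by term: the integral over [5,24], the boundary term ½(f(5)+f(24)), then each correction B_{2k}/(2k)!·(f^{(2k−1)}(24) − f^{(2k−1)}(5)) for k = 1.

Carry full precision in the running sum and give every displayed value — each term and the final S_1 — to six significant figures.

S_1 ≈ 0.00355069

Integral: ∫_5^24 1/x^4 dx = 0.00264255.
Endpoint term: (f(5) + f(24))/2 = (0.00160000 + 3.01408e-06)/2 = 0.000801507.
Running total after boundary: 0.00344406.
Order-1 term: 1/12 · (-5.02347e-07 − (-0.00128000)) = 0.000106625.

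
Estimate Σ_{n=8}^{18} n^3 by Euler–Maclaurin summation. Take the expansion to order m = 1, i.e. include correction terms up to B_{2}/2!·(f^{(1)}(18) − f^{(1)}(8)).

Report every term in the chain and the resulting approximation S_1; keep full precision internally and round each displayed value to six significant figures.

∫_8^18 x^3 dx evaluates to 25220.0.
Endpoint term: (f(8) + f(18))/2 = (512.000 + 5832.00)/2 = 3172.00.
Integral + boundary = 28392.0.
Order-1 term: 1/12 · (972.000 − 192.000) = 65.0000.

S_1 ≈ 28457.0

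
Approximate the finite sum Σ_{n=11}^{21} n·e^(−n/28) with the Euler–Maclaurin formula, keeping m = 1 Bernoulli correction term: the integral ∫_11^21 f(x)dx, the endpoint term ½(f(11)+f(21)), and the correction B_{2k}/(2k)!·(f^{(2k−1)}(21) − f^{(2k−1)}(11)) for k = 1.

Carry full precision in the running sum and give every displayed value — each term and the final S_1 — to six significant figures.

Integral: ∫_11^21 x·e^(−x/28) dx = 89.1498.
Endpoint term: (f(11) + f(21))/2 = (7.42638 + 9.91970)/2 = 8.67304.
Integral + boundary = 97.8228.
Correction k=1: B_{2}/2! · (f^{(1)}(21) − f^{(1)}(11)) = 1/12 · (0.118092 − 0.409897) = -0.0243171.

S_1 ≈ 97.7985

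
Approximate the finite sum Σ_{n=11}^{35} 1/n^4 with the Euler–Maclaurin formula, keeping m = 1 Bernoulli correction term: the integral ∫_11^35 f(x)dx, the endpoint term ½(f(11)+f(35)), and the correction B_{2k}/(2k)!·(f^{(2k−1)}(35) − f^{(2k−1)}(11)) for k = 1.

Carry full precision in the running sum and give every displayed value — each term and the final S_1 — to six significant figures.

The integral term ∫_11^35 1/x^4 dx = 0.000242664.
Endpoint term: (f(11) + f(35))/2 = (6.83013e-05 + 6.66389e-07)/2 = 3.44839e-05.
Running total after boundary: 0.000277148.
Correction k=1: B_{2}/2! · (f^{(1)}(35) − f^{(1)}(11)) = 1/12 · (-7.61587e-08 − (-2.48369e-05)) = 2.06339e-06.

S_1 ≈ 0.000279211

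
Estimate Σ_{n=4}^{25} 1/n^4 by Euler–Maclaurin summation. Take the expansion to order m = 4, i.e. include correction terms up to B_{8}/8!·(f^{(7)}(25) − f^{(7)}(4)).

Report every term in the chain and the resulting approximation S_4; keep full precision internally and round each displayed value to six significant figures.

∫_4^25 1/x^4 dx evaluates to 0.00518700.
½[f(4) + f(25)] = ½[0.00390625 + 2.56000e-06] = 0.00195441.
Running total after boundary: 0.00714140.
Order-1 term: 1/12 · (-4.09600e-07 − (-0.00390625)) = 0.000325487.
After k=1: 0.00746689.
Order-2 term: −1/720 · (-1.96608e-08 − (-0.00732422)) = -1.01725e-05.
After k=2: 0.00745672.
Order-3 term: 1/30240 · (-1.76161e-09 − (-0.0256348)) = 8.47710e-07.
After k=3: 0.00745757.
Order-4 term: −1/1209600 · (-2.53672e-10 − (-0.144196)) = -1.19209e-07.

S_4 ≈ 0.00745745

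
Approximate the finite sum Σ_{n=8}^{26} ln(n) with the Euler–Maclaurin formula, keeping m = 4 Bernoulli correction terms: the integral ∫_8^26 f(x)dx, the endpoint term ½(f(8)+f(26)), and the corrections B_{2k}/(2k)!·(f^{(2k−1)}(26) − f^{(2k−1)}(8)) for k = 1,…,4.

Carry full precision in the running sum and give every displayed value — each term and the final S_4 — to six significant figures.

Integral: ∫_8^26 ln(x) dx = 50.0750.
½[f(8) + f(26)] = ½[2.07944 + 3.25810] = 2.66877.
So far: 52.7437.
k=1: B_{2}/(2)! × [f^{(1)}(26) − f^{(1)}(8)] = 1/12 × (0.0384615 − 0.125000) = -0.00721154.
Partial sum through k=1: 52.7365.
k=2: B_{4}/(4)! × [f^{(3)}(26) − f^{(3)}(8)] = −1/720 × (0.000113792 − 0.00390625) = 5.26730e-06.
Partial sum through k=2: 52.7365.
k=3: B_{6}/(6)! × [f^{(5)}(26) − f^{(5)}(8)] = 1/30240 × (2.01997e-06 − 0.000732422) = -2.41535e-08.
Partial sum through k=3: 52.7365.
k=4: B_{8}/(8)! × [f^{(7)}(26) − f^{(7)}(8)] = −1/1209600 × (8.96436e-08 − 0.000343323) = 2.83758e-10.

S_4 ≈ 52.7365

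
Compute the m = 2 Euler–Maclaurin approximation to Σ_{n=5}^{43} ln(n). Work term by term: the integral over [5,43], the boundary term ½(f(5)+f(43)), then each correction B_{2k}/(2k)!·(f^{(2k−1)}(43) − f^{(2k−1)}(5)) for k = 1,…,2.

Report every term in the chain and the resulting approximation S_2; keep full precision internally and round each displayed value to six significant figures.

Integral: ∫_5^43 ln(x) dx = 115.684.
½[f(5) + f(43)] = ½[1.60944 + 3.76120] = 2.68532.
Integral + boundary = 118.370.
Order-1 term: 1/12 · (0.0232558 − 0.200000) = -0.0147287.
Partial sum through k=1: 118.355.
Order-2 term: −1/720 · (2.51550e-05 − 0.0160000) = 2.21873e-05.

S_2 ≈ 118.355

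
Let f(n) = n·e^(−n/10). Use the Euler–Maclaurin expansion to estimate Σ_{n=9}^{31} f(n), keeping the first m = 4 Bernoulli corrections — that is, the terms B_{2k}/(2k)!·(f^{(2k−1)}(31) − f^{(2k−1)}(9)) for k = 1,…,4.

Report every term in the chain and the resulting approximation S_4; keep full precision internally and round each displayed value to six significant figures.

S_4 ≈ 61.2946

The integral term ∫_9^31 x·e^(−x/10) dx = 58.7781.
Boundary: ½(f(9) + f(31)) = ½(3.65913 + 1.39653) = 2.52783.
Integral + boundary = 61.3059.
Correction k=1: B_{2}/2! · (f^{(1)}(31) − f^{(1)}(9)) = 1/12 · (-0.0946033 − 0.0406570) = -0.0112717.
After k=1: 61.2946.
Correction k=2: B_{4}/4! · (f^{(3)}(31) − f^{(3)}(9)) = −1/720 · (-4.50492e-05 − 0.00853796) = 1.19209e-05.
After k=2: 61.2946.
Correction k=3: B_{6}/6! · (f^{(5)}(31) − f^{(5)}(9)) = 1/30240 · (8.55935e-06 − 0.000166694) = -5.22931e-09.
After k=3: 61.2946.
Correction k=4: B_{8}/8! · (f^{(7)}(31) − f^{(7)}(9)) = −1/1209600 · (1.75692e-07 − 2.48007e-06) = 1.90508e-12.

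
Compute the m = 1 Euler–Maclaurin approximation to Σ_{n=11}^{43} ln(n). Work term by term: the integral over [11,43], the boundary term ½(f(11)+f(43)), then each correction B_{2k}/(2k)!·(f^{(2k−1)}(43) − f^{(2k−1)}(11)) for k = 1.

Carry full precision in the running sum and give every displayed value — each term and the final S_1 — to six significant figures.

The integral term ∫_11^43 ln(x) dx = 103.355.
Boundary: ½(f(11) + f(43)) = ½(2.39790 + 3.76120) = 3.07955.
Running total after boundary: 106.434.
Correction k=1: B_{2}/2! · (f^{(1)}(43) − f^{(1)}(11)) = 1/12 · (0.0232558 − 0.0909091) = -0.00563777.

S_1 ≈ 106.429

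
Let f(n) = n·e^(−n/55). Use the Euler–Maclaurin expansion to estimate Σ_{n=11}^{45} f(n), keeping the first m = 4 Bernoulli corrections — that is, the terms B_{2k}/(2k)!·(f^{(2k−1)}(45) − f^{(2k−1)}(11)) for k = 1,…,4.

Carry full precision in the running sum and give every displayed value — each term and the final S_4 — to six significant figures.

S_4 ≈ 559.593

Integral: ∫_11^45 x·e^(−x/55) dx = 545.210.
Boundary: ½(f(11) + f(45)) = ½(9.00604 + 19.8555) = 14.4308.
Running total after boundary: 559.641.
k=1: B_{2}/(2)! × [f^{(1)}(45) − f^{(1)}(11)] = 1/12 × (0.0802242 − 0.654985) = -0.0478967.
After k=1: 559.593.
k=2: B_{4}/(4)! × [f^{(3)}(45) − f^{(3)}(11)] = −1/720 × (0.000318245 − 0.000757833) = 6.10540e-07.
After k=2: 559.593.
k=3: B_{6}/(6)! × [f^{(5)}(45) − f^{(5)}(11)] = 1/30240 × (2.01643e-07 − 4.29469e-07) = -7.53393e-12.
After k=3: 559.593.
k=4: B_{8}/(8)! × [f^{(7)}(45) − f^{(7)}(11)] = −1/1209600 × (9.85390e-11 − 2.01129e-10) = 8.48128e-17.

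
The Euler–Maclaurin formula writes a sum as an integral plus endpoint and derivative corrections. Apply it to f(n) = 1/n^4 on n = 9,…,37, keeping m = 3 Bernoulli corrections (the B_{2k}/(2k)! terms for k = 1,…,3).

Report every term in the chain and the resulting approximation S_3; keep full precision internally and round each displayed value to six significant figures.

S_3 ≈ 0.000532747

Integral: ∫_9^37 1/x^4 dx = 0.000450667.
Endpoint term: (f(9) + f(37))/2 = (0.000152416 + 5.33572e-07)/2 = 7.64747e-05.
So far: 0.000527141.
Correction k=1: B_{2}/2! · (f^{(1)}(37) − f^{(1)}(9)) = 1/12 · (-5.76835e-08 − (-6.77404e-05)) = 5.64022e-06.
Running total after k=1: 0.000532782.
Correction k=2: B_{4}/4! · (f^{(3)}(37) − f^{(3)}(9)) = −1/720 · (-1.26406e-09 − (-2.50890e-05)) = -3.48441e-08.
Running total after k=2: 0.000532747.
Correction k=3: B_{6}/6! · (f^{(5)}(37) − f^{(5)}(9)) = 1/30240 · (-5.17075e-11 − (-1.73455e-05)) = 5.73593e-10.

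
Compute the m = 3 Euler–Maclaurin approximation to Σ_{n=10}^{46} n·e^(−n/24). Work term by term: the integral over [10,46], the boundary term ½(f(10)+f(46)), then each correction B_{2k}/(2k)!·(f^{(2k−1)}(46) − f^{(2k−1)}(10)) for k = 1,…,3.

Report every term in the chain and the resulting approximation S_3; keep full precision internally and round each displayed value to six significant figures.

The integral term ∫_10^46 x·e^(−x/24) dx = 290.818.
Endpoint term: (f(10) + f(46))/2 = (6.59241 + 6.76644)/2 = 6.67942.
So far: 297.498.
k=1: B_{2}/(2)! × [f^{(1)}(46) − f^{(1)}(10)] = 1/12 × (-0.134838 − 0.384557) = -0.0432830.
After k=1: 297.454.
k=2: B_{4}/(4)! × [f^{(3)}(46) − f^{(3)}(10)] = −1/720 × (0.000276657 − 0.00295666) = 3.72223e-06.
After k=2: 297.454.
k=3: B_{6}/(6)! × [f^{(5)}(46) − f^{(5)}(10)] = 1/30240 × (1.36703e-06 − 9.10711e-06) = -2.55955e-10.

S_3 ≈ 297.454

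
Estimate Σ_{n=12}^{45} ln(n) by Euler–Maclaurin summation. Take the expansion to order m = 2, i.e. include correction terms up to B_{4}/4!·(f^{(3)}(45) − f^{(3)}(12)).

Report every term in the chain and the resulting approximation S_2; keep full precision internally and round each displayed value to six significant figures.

The integral term ∫_12^45 ln(x) dx = 108.481.
Boundary: ½(f(12) + f(45)) = ½(2.48491 + 3.80666) = 3.14578.
Running total after boundary: 111.627.
Correction k=1: B_{2}/2! · (f^{(1)}(45) − f^{(1)}(12)) = 1/12 · (0.0222222 − 0.0833333) = -0.00509259.
Running total after k=1: 111.622.
Correction k=2: B_{4}/4! · (f^{(3)}(45) − f^{(3)}(12)) = −1/720 · (2.19479e-05 − 0.00115741) = 1.57703e-06.

S_2 ≈ 111.622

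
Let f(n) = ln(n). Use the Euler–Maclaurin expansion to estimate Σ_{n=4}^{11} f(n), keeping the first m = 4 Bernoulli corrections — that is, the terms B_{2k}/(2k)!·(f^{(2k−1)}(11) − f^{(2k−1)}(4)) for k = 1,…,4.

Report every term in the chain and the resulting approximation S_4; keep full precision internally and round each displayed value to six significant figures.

The integral term ∫_4^11 ln(x) dx = 13.8317.
Endpoint term: (f(4) + f(11))/2 = (1.38629 + 2.39790)/2 = 1.89209.
Running total after boundary: 15.7238.
Order-1 term: 1/12 · (0.0909091 − 0.250000) = -0.0132576.
After k=1: 15.7105.
Order-2 term: −1/720 · (0.00150263 − 0.0312500) = 4.13158e-05.
After k=2: 15.7105.
Order-3 term: 1/30240 · (0.000149021 − 0.0234375) = -7.70122e-07.
After k=3: 15.7105.
Order-4 term: −1/1209600 · (3.69474e-05 − 0.0439453) = 3.62999e-08.

S_4 ≈ 15.7105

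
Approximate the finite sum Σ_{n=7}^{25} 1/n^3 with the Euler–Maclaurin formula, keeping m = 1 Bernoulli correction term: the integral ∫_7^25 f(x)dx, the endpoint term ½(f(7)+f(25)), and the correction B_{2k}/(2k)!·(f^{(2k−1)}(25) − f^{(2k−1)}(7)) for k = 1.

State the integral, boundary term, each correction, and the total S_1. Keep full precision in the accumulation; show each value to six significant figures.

S_1 ≈ 0.0109973

∫_7^25 1/x^3 dx evaluates to 0.00940408.
Endpoint term: (f(7) + f(25))/2 = (0.00291545 + 6.40000e-05)/2 = 0.00148973.
Running total after boundary: 0.0108938.
k=1: B_{2}/(2)! × [f^{(1)}(25) − f^{(1)}(7)] = 1/12 × (-7.68000e-06 − (-0.00124948)) = 0.000103483.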